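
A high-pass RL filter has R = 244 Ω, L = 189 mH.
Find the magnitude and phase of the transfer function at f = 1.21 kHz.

Step 1 — Angular frequency: ω = 2π·1210 = 7603 rad/s.
Step 2 — Transfer function: H(jω) = jωL/(R + jωL).
Step 3 — Numerator jωL = j·1437; denominator R + jωL = 244 + j1437.
Step 4 — H = 0.972 + j0.1651.
Step 5 — Magnitude: |H| = 0.9859 (-0.1 dB); phase: φ = 9.6°.

|H| = 0.9859 (-0.1 dB), φ = 9.6°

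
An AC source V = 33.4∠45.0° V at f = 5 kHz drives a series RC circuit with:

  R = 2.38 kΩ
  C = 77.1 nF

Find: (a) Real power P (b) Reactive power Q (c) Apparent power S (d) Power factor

Step 1 — Angular frequency: ω = 2π·f = 2π·5000 = 3.142e+04 rad/s.
Step 2 — Component impedances:
  R: Z = R = 2380 Ω
  C: Z = 1/(jωC) = -j/(ω·C) = 0 - j412.9 Ω
Step 3 — Series combination: Z_total = R + C = 2380 - j412.9 Ω = 2416∠-9.8° Ω.
Step 4 — Source phasor: V = 33.4∠45.0° V = 23.62 + j23.62 V.
Step 5 — Current: I = V / Z = 0.007962 + j0.0113 A = 0.01383∠54.8° A.
Step 6 — Complex power: S = V·I* = 0.455 - j0.07893 VA.
Step 7 — Real power: P = Re(S) = 0.455 W.
Step 8 — Reactive power: Q = Im(S) = -0.07893 VAR.
Step 9 — Apparent power: |S| = 0.4618 VA.
Step 10 — Power factor: PF = P/|S| = 0.9853 (leading).

(a) P = 0.455 W  (b) Q = -0.07893 VAR  (c) S = 0.4618 VA  (d) PF = 0.9853 (leading)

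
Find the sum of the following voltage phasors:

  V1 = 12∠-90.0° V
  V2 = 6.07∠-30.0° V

Step 1 — Convert each phasor to rectangular form:
  V1 = 12·(cos(-90.0°) + j·sin(-90.0°)) = 0 - j12 V
  V2 = 6.07·(cos(-30.0°) + j·sin(-30.0°)) = 5.257 - j3.035 V
Step 2 — Sum components: V_total = 5.257 - j15.04 V.
Step 3 — Convert to polar: |V_total| = 15.93 V, ∠V_total = -70.7°.

V_total = 15.93∠-70.7° V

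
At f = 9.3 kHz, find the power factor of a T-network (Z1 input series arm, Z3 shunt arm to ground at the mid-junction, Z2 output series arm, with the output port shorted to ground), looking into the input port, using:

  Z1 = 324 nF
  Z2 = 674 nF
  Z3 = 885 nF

Step 1 — Angular frequency: ω = 2π·f = 2π·9300 = 5.843e+04 rad/s.
Step 2 — Component impedances:
  Z1: Z = 1/(jωC) = -j/(ω·C) = 0 - j52.82 Ω
  Z2: Z = 1/(jωC) = -j/(ω·C) = 0 - j25.39 Ω
  Z3: Z = 1/(jωC) = -j/(ω·C) = 0 - j19.34 Ω
Step 3 — With the output port shorted to ground, the output series arm Z2 runs from the junction to ground; the shunt arm Z3 also runs from the junction to ground. They appear in parallel: Z3 || Z2 = 0 - j10.98 Ω.
Step 4 — Series with input arm Z1: Z_in = Z1 + (Z3 || Z2) = 0 - j63.8 Ω = 63.8∠-90.0° Ω.
Step 5 — Power factor: PF = cos(φ) = Re(Z)/|Z| = 0/63.8 = 0.
Step 6 — Type: Im(Z) = -63.8 ⇒ leading (phase φ = -90.0°).

PF = 0 (leading, φ = -90.0°)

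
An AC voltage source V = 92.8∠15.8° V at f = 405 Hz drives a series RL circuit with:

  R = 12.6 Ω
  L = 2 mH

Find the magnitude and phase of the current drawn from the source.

Step 1 — Angular frequency: ω = 2π·f = 2π·405 = 2545 rad/s.
Step 2 — Component impedances:
  R: Z = R = 12.6 Ω
  L: Z = jωL = j·2545·0.002 = 0 + j5.089 Ω
Step 3 — Series combination: Z_total = R + L = 12.6 + j5.089 Ω = 13.59∠22.0° Ω.
Step 4 — Source phasor: V = 92.8∠15.8° V = 89.29 + j25.27 V.
Step 5 — Ohm's law: I = V / Z_total = (89.29 + j25.27) / (12.6 + j5.089) = 6.789 - j0.7369 A.
Step 6 — Convert to polar: |I| = 6.829 A, ∠I = -6.2°.

I = 6.829∠-6.2° A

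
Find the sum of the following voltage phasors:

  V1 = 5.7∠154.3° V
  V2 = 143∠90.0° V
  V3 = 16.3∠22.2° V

Step 1 — Convert each phasor to rectangular form:
  V1 = 5.7·(cos(154.3°) + j·sin(154.3°)) = -5.136 + j2.472 V
  V2 = 143·(cos(90.0°) + j·sin(90.0°)) = 0 + j143 V
  V3 = 16.3·(cos(22.2°) + j·sin(22.2°)) = 15.09 + j6.159 V
Step 2 — Sum components: V_total = 9.956 + j151.6 V.
Step 3 — Convert to polar: |V_total| = 152 V, ∠V_total = 86.2°.

V_total = 152∠86.2° V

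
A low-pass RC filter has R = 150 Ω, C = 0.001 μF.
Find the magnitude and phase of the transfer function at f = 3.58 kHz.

Step 1 — Angular frequency: ω = 2π·3580 = 2.249e+04 rad/s.
Step 2 — Transfer function: H(jω) = 1/(1 + jωRC).
Step 3 — Denominator: 1 + jωRC = 1 + j·2.249e+04·150·1e-09 = 1 + j0.003374.
Step 4 — H = 1 - j0.003374.
Step 5 — Magnitude: |H| = 1 (-0.0 dB); phase: φ = -0.2°.

|H| = 1 (-0.0 dB), φ = -0.2°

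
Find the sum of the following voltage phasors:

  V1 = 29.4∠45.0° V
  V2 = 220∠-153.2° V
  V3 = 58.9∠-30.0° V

Step 1 — Convert each phasor to rectangular form:
  V1 = 29.4·(cos(45.0°) + j·sin(45.0°)) = 20.79 + j20.79 V
  V2 = 220·(cos(-153.2°) + j·sin(-153.2°)) = -196.4 - j99.19 V
  V3 = 58.9·(cos(-30.0°) + j·sin(-30.0°)) = 51.01 - j29.45 V
Step 2 — Sum components: V_total = -124.6 - j107.9 V.
Step 3 — Convert to polar: |V_total| = 164.8 V, ∠V_total = -139.1°.

V_total = 164.8∠-139.1° V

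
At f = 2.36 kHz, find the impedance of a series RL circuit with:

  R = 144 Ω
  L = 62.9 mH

Step 1 — Angular frequency: ω = 2π·f = 2π·2360 = 1.483e+04 rad/s.
Step 2 — Component impedances:
  R: Z = R = 144 Ω
  L: Z = jωL = j·1.483e+04·0.0629 = 0 + j932.7 Ω
Step 3 — Series combination: Z_total = R + L = 144 + j932.7 Ω = 943.8∠81.2° Ω.

Z = 144 + j932.7 Ω = 943.8∠81.2° Ω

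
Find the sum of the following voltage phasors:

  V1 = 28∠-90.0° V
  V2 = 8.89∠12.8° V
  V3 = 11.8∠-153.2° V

Step 1 — Convert each phasor to rectangular form:
  V1 = 28·(cos(-90.0°) + j·sin(-90.0°)) = 0 - j28 V
  V2 = 8.89·(cos(12.8°) + j·sin(12.8°)) = 8.669 + j1.97 V
  V3 = 11.8·(cos(-153.2°) + j·sin(-153.2°)) = -10.53 - j5.32 V
Step 2 — Sum components: V_total = -1.863 - j31.35 V.
Step 3 — Convert to polar: |V_total| = 31.41 V, ∠V_total = -93.4°.

V_total = 31.41∠-93.4° V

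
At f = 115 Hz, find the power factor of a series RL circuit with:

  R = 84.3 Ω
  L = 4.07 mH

Step 1 — Angular frequency: ω = 2π·f = 2π·115 = 722.6 rad/s.
Step 2 — Component impedances:
  R: Z = R = 84.3 Ω
  L: Z = jωL = j·722.6·0.00407 = 0 + j2.941 Ω
Step 3 — Series combination: Z_total = R + L = 84.3 + j2.941 Ω = 84.35∠2.0° Ω.
Step 4 — Power factor: PF = cos(φ) = Re(Z)/|Z| = 84.3/84.35 = 0.9994.
Step 5 — Type: Im(Z) = 2.941 ⇒ lagging (phase φ = 2.0°).

PF = 0.9994 (lagging, φ = 2.0°)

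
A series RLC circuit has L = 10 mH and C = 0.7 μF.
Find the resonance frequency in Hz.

Step 1 — Resonance condition Im(Z)=0 gives ω₀ = 1/√(LC).
Step 2 — ω₀ = 1/√(0.01·7e-07) = 1.195e+04 rad/s.
Step 3 — f₀ = ω₀/(2π) = 1902 Hz.

f₀ = 1902 Hz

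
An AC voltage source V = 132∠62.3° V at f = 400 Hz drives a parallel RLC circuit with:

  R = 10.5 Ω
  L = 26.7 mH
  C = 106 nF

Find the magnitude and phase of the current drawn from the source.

Step 1 — Angular frequency: ω = 2π·f = 2π·400 = 2513 rad/s.
Step 2 — Component impedances:
  R: Z = R = 10.5 Ω
  L: Z = jωL = j·2513·0.0267 = 0 + j67.1 Ω
  C: Z = 1/(jωC) = -j/(ω·C) = 0 - j3754 Ω
Step 3 — Parallel combination: 1/Z_total = 1/R + 1/L + 1/C; Z_total = 10.26 + j1.576 Ω = 10.38∠8.7° Ω.
Step 4 — Source phasor: V = 132∠62.3° V = 61.36 + j116.9 V.
Step 5 — Ohm's law: I = V / Z_total = (61.36 + j116.9) / (10.26 + j1.576) = 7.554 + j10.23 A.
Step 6 — Convert to polar: |I| = 12.72 A, ∠I = 53.6°.

I = 12.72∠53.6° A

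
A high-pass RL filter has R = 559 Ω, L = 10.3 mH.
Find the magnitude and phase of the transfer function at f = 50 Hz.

Step 1 — Angular frequency: ω = 2π·50 = 314.2 rad/s.
Step 2 — Transfer function: H(jω) = jωL/(R + jωL).
Step 3 — Numerator jωL = j·3.236; denominator R + jωL = 559 + j3.236.
Step 4 — H = 3.351e-05 + j0.005788.
Step 5 — Magnitude: |H| = 0.005789 (-44.7 dB); phase: φ = 89.7°.

|H| = 0.005789 (-44.7 dB), φ = 89.7°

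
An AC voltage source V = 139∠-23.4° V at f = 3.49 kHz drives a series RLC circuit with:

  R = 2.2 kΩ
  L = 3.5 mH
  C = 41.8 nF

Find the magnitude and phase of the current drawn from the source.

Step 1 — Angular frequency: ω = 2π·f = 2π·3490 = 2.193e+04 rad/s.
Step 2 — Component impedances:
  R: Z = R = 2200 Ω
  L: Z = jωL = j·2.193e+04·0.0035 = 0 + j76.75 Ω
  C: Z = 1/(jωC) = -j/(ω·C) = 0 - j1091 Ω
Step 3 — Series combination: Z_total = R + L + C = 2200 - j1014 Ω = 2423∠-24.8° Ω.
Step 4 — Source phasor: V = 139∠-23.4° V = 127.6 - j55.2 V.
Step 5 — Ohm's law: I = V / Z_total = (127.6 - j55.2) / (2200 - j1014) = 0.05736 + j0.001352 A.
Step 6 — Convert to polar: |I| = 0.05738 A, ∠I = 1.4°.

I = 0.05738∠1.4° A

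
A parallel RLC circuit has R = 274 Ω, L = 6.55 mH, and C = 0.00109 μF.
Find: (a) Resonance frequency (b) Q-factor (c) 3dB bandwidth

Step 1 — Resonance: ω₀ = 1/√(LC) = 1/√(0.00655·1.09e-09) = 3.743e+05 rad/s.
Step 2 — f₀ = ω₀/(2π) = 5.956e+04 Hz.
Step 3 — Parallel Q: Q = R/(ω₀L) = 274/(3.743e+05·0.00655) = 0.1118.
Step 4 — Bandwidth: Δω = ω₀/Q = 3.348e+06 rad/s; BW = Δω/(2π) = 5.329e+05 Hz.

(a) f₀ = 5.956e+04 Hz  (b) Q = 0.1118  (c) BW = 5.329e+05 Hz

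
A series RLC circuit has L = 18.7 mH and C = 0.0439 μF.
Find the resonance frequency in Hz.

Step 1 — Resonance condition Im(Z)=0 gives ω₀ = 1/√(LC).
Step 2 — ω₀ = 1/√(0.0187·4.39e-08) = 3.49e+04 rad/s.
Step 3 — f₀ = ω₀/(2π) = 5555 Hz.

f₀ = 5555 Hz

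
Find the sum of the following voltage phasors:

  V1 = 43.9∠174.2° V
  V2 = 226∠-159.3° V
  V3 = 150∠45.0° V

Step 1 — Convert each phasor to rectangular form:
  V1 = 43.9·(cos(174.2°) + j·sin(174.2°)) = -43.68 + j4.436 V
  V2 = 226·(cos(-159.3°) + j·sin(-159.3°)) = -211.4 - j79.89 V
  V3 = 150·(cos(45.0°) + j·sin(45.0°)) = 106.1 + j106.1 V
Step 2 — Sum components: V_total = -149 + j30.62 V.
Step 3 — Convert to polar: |V_total| = 152.1 V, ∠V_total = 168.4°.

V_total = 152.1∠168.4° V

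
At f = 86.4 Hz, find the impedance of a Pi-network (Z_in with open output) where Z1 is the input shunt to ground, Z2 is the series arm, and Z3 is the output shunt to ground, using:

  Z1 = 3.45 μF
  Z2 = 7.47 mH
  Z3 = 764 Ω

Step 1 — Angular frequency: ω = 2π·f = 2π·86.4 = 542.9 rad/s.
Step 2 — Component impedances:
  Z1: Z = 1/(jωC) = -j/(ω·C) = 0 - j533.9 Ω
  Z2: Z = jωL = j·542.9·0.00747 = 0 + j4.055 Ω
  Z3: Z = R = 764 Ω
Step 3 — With open output, the series arm Z2 and the output shunt Z3 appear in series to ground: Z2 + Z3 = 764 + j4.055 Ω.
Step 4 — Parallel with input shunt Z1: Z_in = Z1 || (Z2 + Z3) = 252 - j359.2 Ω = 438.7∠-55.0° Ω.

Z = 252 - j359.2 Ω = 438.7∠-55.0° Ω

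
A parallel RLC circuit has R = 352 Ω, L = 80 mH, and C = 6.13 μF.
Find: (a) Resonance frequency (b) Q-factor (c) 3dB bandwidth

Step 1 — Resonance: ω₀ = 1/√(LC) = 1/√(0.08·6.13e-06) = 1428 rad/s.
Step 2 — f₀ = ω₀/(2π) = 227.3 Hz.
Step 3 — Parallel Q: Q = R/(ω₀L) = 352/(1428·0.08) = 3.081.
Step 4 — Bandwidth: Δω = ω₀/Q = 463.4 rad/s; BW = Δω/(2π) = 73.76 Hz.

(a) f₀ = 227.3 Hz  (b) Q = 3.081  (c) BW = 73.76 Hz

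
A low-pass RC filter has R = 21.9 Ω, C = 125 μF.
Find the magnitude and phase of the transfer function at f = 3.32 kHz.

Step 1 — Angular frequency: ω = 2π·3320 = 2.086e+04 rad/s.
Step 2 — Transfer function: H(jω) = 1/(1 + jωRC).
Step 3 — Denominator: 1 + jωRC = 1 + j·2.086e+04·21.9·0.000125 = 1 + j57.1.
Step 4 — H = 0.0003066 - j0.01751.
Step 5 — Magnitude: |H| = 0.01751 (-35.1 dB); phase: φ = -89.0°.

|H| = 0.01751 (-35.1 dB), φ = -89.0°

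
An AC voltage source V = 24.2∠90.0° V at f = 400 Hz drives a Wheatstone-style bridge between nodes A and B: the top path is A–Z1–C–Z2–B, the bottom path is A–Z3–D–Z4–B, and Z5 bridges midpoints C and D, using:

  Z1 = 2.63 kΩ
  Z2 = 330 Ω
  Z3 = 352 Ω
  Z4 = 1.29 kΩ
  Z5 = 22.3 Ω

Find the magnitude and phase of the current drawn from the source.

Step 1 — Angular frequency: ω = 2π·f = 2π·400 = 2513 rad/s.
Step 2 — Component impedances:
  Z1: Z = R = 2630 Ω
  Z2: Z = R = 330 Ω
  Z3: Z = R = 352 Ω
  Z4: Z = R = 1290 Ω
  Z5: Z = R = 22.3 Ω
Step 3 — Bridge requires nodal analysis (the Z5 bridge couples midpoints C and D, so the two paths cannot be reduced to a simple series/parallel combination). Setting node B to ground and injecting 1 A at node A, the 3-node admittance system at A, C, D solves to V_A = Z_AB = 583.3 Ω = 583.3∠0.0° Ω.
Step 4 — Source phasor: V = 24.2∠90.0° V = 0 + j24.2 V.
Step 5 — Ohm's law: I = V / Z_total = (0 + j24.2) / (583.3) = 0 + j0.04149 A.
Step 6 — Convert to polar: |I| = 0.04149 A, ∠I = 90.0°.

I = 0.04149∠90.0° A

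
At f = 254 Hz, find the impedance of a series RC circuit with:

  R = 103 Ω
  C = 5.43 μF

Step 1 — Angular frequency: ω = 2π·f = 2π·254 = 1596 rad/s.
Step 2 — Component impedances:
  R: Z = R = 103 Ω
  C: Z = 1/(jωC) = -j/(ω·C) = 0 - j115.4 Ω
Step 3 — Series combination: Z_total = R + C = 103 - j115.4 Ω = 154.7∠-48.2° Ω.

Z = 103 - j115.4 Ω = 154.7∠-48.2° Ω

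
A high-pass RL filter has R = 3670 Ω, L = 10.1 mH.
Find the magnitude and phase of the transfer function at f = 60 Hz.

Step 1 — Angular frequency: ω = 2π·60 = 377 rad/s.
Step 2 — Transfer function: H(jω) = jωL/(R + jωL).
Step 3 — Numerator jωL = j·3.808; denominator R + jωL = 3670 + j3.808.
Step 4 — H = 1.076e-06 + j0.001037.
Step 5 — Magnitude: |H| = 0.001037 (-59.7 dB); phase: φ = 89.9°.

|H| = 0.001037 (-59.7 dB), φ = 89.9°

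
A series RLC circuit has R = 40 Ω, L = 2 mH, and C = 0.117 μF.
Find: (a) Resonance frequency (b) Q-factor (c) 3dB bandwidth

Step 1 — Resonance: ω₀ = 1/√(LC) = 1/√(0.002·1.17e-07) = 6.537e+04 rad/s.
Step 2 — f₀ = ω₀/(2π) = 1.04e+04 Hz.
Step 3 — Series Q: Q = ω₀L/R = 6.537e+04·0.002/40 = 3.269.
Step 4 — Bandwidth: Δω = ω₀/Q = 2e+04 rad/s; BW = Δω/(2π) = 3183 Hz.

(a) f₀ = 1.04e+04 Hz  (b) Q = 3.269  (c) BW = 3183 Hz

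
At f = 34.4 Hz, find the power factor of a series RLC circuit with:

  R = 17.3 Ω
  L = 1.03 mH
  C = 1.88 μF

Step 1 — Angular frequency: ω = 2π·f = 2π·34.4 = 216.1 rad/s.
Step 2 — Component impedances:
  R: Z = R = 17.3 Ω
  L: Z = jωL = j·216.1·0.00103 = 0 + j0.2226 Ω
  C: Z = 1/(jωC) = -j/(ω·C) = 0 - j2461 Ω
Step 3 — Series combination: Z_total = R + L + C = 17.3 - j2461 Ω = 2461∠-89.6° Ω.
Step 4 — Power factor: PF = cos(φ) = Re(Z)/|Z| = 17.3/2461 = 0.00703.
Step 5 — Type: Im(Z) = -2461 ⇒ leading (phase φ = -89.6°).

PF = 0.00703 (leading, φ = -89.6°)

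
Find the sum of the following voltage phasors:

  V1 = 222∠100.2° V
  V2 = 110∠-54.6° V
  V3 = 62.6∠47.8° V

Step 1 — Convert each phasor to rectangular form:
  V1 = 222·(cos(100.2°) + j·sin(100.2°)) = -39.31 + j218.5 V
  V2 = 110·(cos(-54.6°) + j·sin(-54.6°)) = 63.72 - j89.66 V
  V3 = 62.6·(cos(47.8°) + j·sin(47.8°)) = 42.05 + j46.37 V
Step 2 — Sum components: V_total = 66.46 + j175.2 V.
Step 3 — Convert to polar: |V_total| = 187.4 V, ∠V_total = 69.2°.

V_total = 187.4∠69.2° V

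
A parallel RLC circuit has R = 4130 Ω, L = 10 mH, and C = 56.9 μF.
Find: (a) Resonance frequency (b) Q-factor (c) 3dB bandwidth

Step 1 — Resonance: ω₀ = 1/√(LC) = 1/√(0.01·5.69e-05) = 1326 rad/s.
Step 2 — f₀ = ω₀/(2π) = 211 Hz.
Step 3 — Parallel Q: Q = R/(ω₀L) = 4130/(1326·0.01) = 311.5.
Step 4 — Bandwidth: Δω = ω₀/Q = 4.255 rad/s; BW = Δω/(2π) = 0.6773 Hz.

(a) f₀ = 211 Hz  (b) Q = 311.5  (c) BW = 0.6773 Hz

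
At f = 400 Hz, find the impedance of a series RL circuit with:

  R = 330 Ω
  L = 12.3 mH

Step 1 — Angular frequency: ω = 2π·f = 2π·400 = 2513 rad/s.
Step 2 — Component impedances:
  R: Z = R = 330 Ω
  L: Z = jωL = j·2513·0.0123 = 0 + j30.91 Ω
Step 3 — Series combination: Z_total = R + L = 330 + j30.91 Ω = 331.4∠5.4° Ω.

Z = 330 + j30.91 Ω = 331.4∠5.4° Ω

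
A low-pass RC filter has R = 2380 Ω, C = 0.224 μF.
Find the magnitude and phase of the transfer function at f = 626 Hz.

Step 1 — Angular frequency: ω = 2π·626 = 3933 rad/s.
Step 2 — Transfer function: H(jω) = 1/(1 + jωRC).
Step 3 — Denominator: 1 + jωRC = 1 + j·3933·2380·2.24e-07 = 1 + j2.097.
Step 4 — H = 0.1853 - j0.3885.
Step 5 — Magnitude: |H| = 0.4305 (-7.3 dB); phase: φ = -64.5°.

|H| = 0.4305 (-7.3 dB), φ = -64.5°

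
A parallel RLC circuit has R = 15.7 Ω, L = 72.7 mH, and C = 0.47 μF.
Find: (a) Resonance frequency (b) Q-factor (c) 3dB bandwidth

Step 1 — Resonance: ω₀ = 1/√(LC) = 1/√(0.0727·4.7e-07) = 5410 rad/s.
Step 2 — f₀ = ω₀/(2π) = 861 Hz.
Step 3 — Parallel Q: Q = R/(ω₀L) = 15.7/(5410·0.0727) = 0.03992.
Step 4 — Bandwidth: Δω = ω₀/Q = 1.355e+05 rad/s; BW = Δω/(2π) = 2.157e+04 Hz.

(a) f₀ = 861 Hz  (b) Q = 0.03992  (c) BW = 2.157e+04 Hz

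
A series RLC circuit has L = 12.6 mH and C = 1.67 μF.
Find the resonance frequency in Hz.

Step 1 — Resonance condition Im(Z)=0 gives ω₀ = 1/√(LC).
Step 2 — ω₀ = 1/√(0.0126·1.67e-06) = 6894 rad/s.
Step 3 — f₀ = ω₀/(2π) = 1097 Hz.

f₀ = 1097 Hz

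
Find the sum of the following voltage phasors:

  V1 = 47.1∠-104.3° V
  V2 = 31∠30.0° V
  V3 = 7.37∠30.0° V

Step 1 — Convert each phasor to rectangular form:
  V1 = 47.1·(cos(-104.3°) + j·sin(-104.3°)) = -11.63 - j45.64 V
  V2 = 31·(cos(30.0°) + j·sin(30.0°)) = 26.85 + j15.5 V
  V3 = 7.37·(cos(30.0°) + j·sin(30.0°)) = 6.383 + j3.685 V
Step 2 — Sum components: V_total = 21.6 - j26.46 V.
Step 3 — Convert to polar: |V_total| = 34.15 V, ∠V_total = -50.8°.

V_total = 34.15∠-50.8° V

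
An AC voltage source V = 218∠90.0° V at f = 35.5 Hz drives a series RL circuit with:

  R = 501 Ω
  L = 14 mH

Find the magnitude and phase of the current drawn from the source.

Step 1 — Angular frequency: ω = 2π·f = 2π·35.5 = 223.1 rad/s.
Step 2 — Component impedances:
  R: Z = R = 501 Ω
  L: Z = jωL = j·223.1·0.014 = 0 + j3.123 Ω
Step 3 — Series combination: Z_total = R + L = 501 + j3.123 Ω = 501∠0.4° Ω.
Step 4 — Source phasor: V = 218∠90.0° V = 0 + j218 V.
Step 5 — Ohm's law: I = V / Z_total = (0 + j218) / (501 + j3.123) = 0.002712 + j0.4351 A.
Step 6 — Convert to polar: |I| = 0.4351 A, ∠I = 89.6°.

I = 0.4351∠89.6° A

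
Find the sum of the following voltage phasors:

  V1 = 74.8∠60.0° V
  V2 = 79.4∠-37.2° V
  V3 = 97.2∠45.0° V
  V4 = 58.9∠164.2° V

Step 1 — Convert each phasor to rectangular form:
  V1 = 74.8·(cos(60.0°) + j·sin(60.0°)) = 37.4 + j64.78 V
  V2 = 79.4·(cos(-37.2°) + j·sin(-37.2°)) = 63.24 - j48.01 V
  V3 = 97.2·(cos(45.0°) + j·sin(45.0°)) = 68.73 + j68.73 V
  V4 = 58.9·(cos(164.2°) + j·sin(164.2°)) = -56.67 + j16.04 V
Step 2 — Sum components: V_total = 112.7 + j101.5 V.
Step 3 — Convert to polar: |V_total| = 151.7 V, ∠V_total = 42.0°.

V_total = 151.7∠42.0° V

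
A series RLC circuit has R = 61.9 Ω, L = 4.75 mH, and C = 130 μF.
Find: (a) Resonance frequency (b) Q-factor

Step 1 — Resonance condition Im(Z)=0 gives ω₀ = 1/√(LC).
Step 2 — ω₀ = 1/√(0.00475·0.00013) = 1273 rad/s.
Step 3 — f₀ = ω₀/(2π) = 202.5 Hz.
Step 4 — Series Q: Q = ω₀L/R = 1273·0.00475/61.9 = 0.09765.

(a) f₀ = 202.5 Hz  (b) Q = 0.09765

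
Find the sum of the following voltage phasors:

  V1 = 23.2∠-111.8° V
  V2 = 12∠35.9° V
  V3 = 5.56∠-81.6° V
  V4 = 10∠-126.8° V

Step 1 — Convert each phasor to rectangular form:
  V1 = 23.2·(cos(-111.8°) + j·sin(-111.8°)) = -8.616 - j21.54 V
  V2 = 12·(cos(35.9°) + j·sin(35.9°)) = 9.72 + j7.036 V
  V3 = 5.56·(cos(-81.6°) + j·sin(-81.6°)) = 0.8122 - j5.5 V
  V4 = 10·(cos(-126.8°) + j·sin(-126.8°)) = -5.99 - j8.007 V
Step 2 — Sum components: V_total = -4.073 - j28.01 V.
Step 3 — Convert to polar: |V_total| = 28.31 V, ∠V_total = -98.3°.

V_total = 28.31∠-98.3° V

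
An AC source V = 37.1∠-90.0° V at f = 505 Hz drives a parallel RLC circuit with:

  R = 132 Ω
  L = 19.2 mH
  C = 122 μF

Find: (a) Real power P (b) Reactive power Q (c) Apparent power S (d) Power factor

Step 1 — Angular frequency: ω = 2π·f = 2π·505 = 3173 rad/s.
Step 2 — Component impedances:
  R: Z = R = 132 Ω
  L: Z = jωL = j·3173·0.0192 = 0 + j60.92 Ω
  C: Z = 1/(jωC) = -j/(ω·C) = 0 - j2.583 Ω
Step 3 — Parallel combination: 1/Z_total = 1/R + 1/L + 1/C; Z_total = 0.05511 - j2.697 Ω = 2.697∠-88.8° Ω.
Step 4 — Source phasor: V = 37.1∠-90.0° V = 0 - j37.1 V.
Step 5 — Current: I = V / Z = 13.75 - j0.2811 A = 13.76∠-1.2° A.
Step 6 — Complex power: S = V·I* = 10.43 - j510.2 VA.
Step 7 — Real power: P = Re(S) = 10.43 W.
Step 8 — Reactive power: Q = Im(S) = -510.2 VAR.
Step 9 — Apparent power: |S| = 510.3 VA.
Step 10 — Power factor: PF = P/|S| = 0.02043 (leading).

(a) P = 10.43 W  (b) Q = -510.2 VAR  (c) S = 510.3 VA  (d) PF = 0.02043 (leading)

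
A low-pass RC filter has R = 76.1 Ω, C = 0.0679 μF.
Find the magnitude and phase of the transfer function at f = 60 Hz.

Step 1 — Angular frequency: ω = 2π·60 = 377 rad/s.
Step 2 — Transfer function: H(jω) = 1/(1 + jωRC).
Step 3 — Denominator: 1 + jωRC = 1 + j·377·76.1·6.79e-08 = 1 + j0.001948.
Step 4 — H = 1 - j0.001948.
Step 5 — Magnitude: |H| = 1 (-0.0 dB); phase: φ = -0.1°.

|H| = 1 (-0.0 dB), φ = -0.1°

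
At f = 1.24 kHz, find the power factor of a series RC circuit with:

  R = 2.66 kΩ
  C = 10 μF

Step 1 — Angular frequency: ω = 2π·f = 2π·1240 = 7791 rad/s.
Step 2 — Component impedances:
  R: Z = R = 2660 Ω
  C: Z = 1/(jωC) = -j/(ω·C) = 0 - j12.84 Ω
Step 3 — Series combination: Z_total = R + C = 2660 - j12.84 Ω = 2660∠-0.3° Ω.
Step 4 — Power factor: PF = cos(φ) = Re(Z)/|Z| = 2660/2660 = 1.
Step 5 — Type: Im(Z) = -12.84 ⇒ leading (phase φ = -0.3°).

PF = 1 (leading, φ = -0.3°)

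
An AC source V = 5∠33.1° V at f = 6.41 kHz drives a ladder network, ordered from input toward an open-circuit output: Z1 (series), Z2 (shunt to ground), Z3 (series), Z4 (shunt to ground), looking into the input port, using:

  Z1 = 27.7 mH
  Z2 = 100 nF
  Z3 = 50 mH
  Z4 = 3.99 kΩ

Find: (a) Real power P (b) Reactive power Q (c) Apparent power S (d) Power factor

Step 1 — Angular frequency: ω = 2π·f = 2π·6410 = 4.028e+04 rad/s.
Step 2 — Component impedances:
  Z1: Z = jωL = j·4.028e+04·0.0277 = 0 + j1116 Ω
  Z2: Z = 1/(jωC) = -j/(ω·C) = 0 - j248.3 Ω
  Z3: Z = jωL = j·4.028e+04·0.05 = 0 + j2014 Ω
  Z4: Z = R = 3990 Ω
Step 3 — Ladder network (open output): work backward from the far end, alternating series and parallel combinations. Z_in = 12.92 + j861.6 Ω = 861.7∠89.1° Ω.
Step 4 — Source phasor: V = 5∠33.1° V = 4.189 + j2.731 V.
Step 5 — Current: I = V / Z = 0.003241 - j0.004813 A = 0.005802∠-56.0° A.
Step 6 — Complex power: S = V·I* = 0.000435 + j0.02901 VA.
Step 7 — Real power: P = Re(S) = 0.000435 W.
Step 8 — Reactive power: Q = Im(S) = 0.02901 VAR.
Step 9 — Apparent power: |S| = 0.02901 VA.
Step 10 — Power factor: PF = P/|S| = 0.01499 (lagging).

(a) P = 0.000435 W  (b) Q = 0.02901 VAR  (c) S = 0.02901 VA  (d) PF = 0.01499 (lagging)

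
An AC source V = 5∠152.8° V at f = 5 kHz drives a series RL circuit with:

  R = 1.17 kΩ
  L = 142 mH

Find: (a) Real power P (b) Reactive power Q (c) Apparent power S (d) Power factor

Step 1 — Angular frequency: ω = 2π·f = 2π·5000 = 3.142e+04 rad/s.
Step 2 — Component impedances:
  R: Z = R = 1170 Ω
  L: Z = jωL = j·3.142e+04·0.142 = 0 + j4461 Ω
Step 3 — Series combination: Z_total = R + L = 1170 + j4461 Ω = 4612∠75.3° Ω.
Step 4 — Source phasor: V = 5∠152.8° V = -4.447 + j2.285 V.
Step 5 — Current: I = V / Z = 0.0002347 + j0.001058 A = 0.001084∠77.5° A.
Step 6 — Complex power: S = V·I* = 0.001375 + j0.005243 VA.
Step 7 — Real power: P = Re(S) = 0.001375 W.
Step 8 — Reactive power: Q = Im(S) = 0.005243 VAR.
Step 9 — Apparent power: |S| = 0.005421 VA.
Step 10 — Power factor: PF = P/|S| = 0.2537 (lagging).

(a) P = 0.001375 W  (b) Q = 0.005243 VAR  (c) S = 0.005421 VA  (d) PF = 0.2537 (lagging)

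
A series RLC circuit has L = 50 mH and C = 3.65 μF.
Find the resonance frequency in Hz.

Step 1 — Resonance condition Im(Z)=0 gives ω₀ = 1/√(LC).
Step 2 — ω₀ = 1/√(0.05·3.65e-06) = 2341 rad/s.
Step 3 — f₀ = ω₀/(2π) = 372.6 Hz.

f₀ = 372.6 Hz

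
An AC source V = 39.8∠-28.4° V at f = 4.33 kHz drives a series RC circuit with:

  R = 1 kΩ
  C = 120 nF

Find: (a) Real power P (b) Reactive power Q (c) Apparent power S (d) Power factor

Step 1 — Angular frequency: ω = 2π·f = 2π·4330 = 2.721e+04 rad/s.
Step 2 — Component impedances:
  R: Z = R = 1000 Ω
  C: Z = 1/(jωC) = -j/(ω·C) = 0 - j306.3 Ω
Step 3 — Series combination: Z_total = R + C = 1000 - j306.3 Ω = 1046∠-17.0° Ω.
Step 4 — Source phasor: V = 39.8∠-28.4° V = 35.01 - j18.93 V.
Step 5 — Current: I = V / Z = 0.03731 - j0.007502 A = 0.03805∠-11.4° A.
Step 6 — Complex power: S = V·I* = 1.448 - j0.4436 VA.
Step 7 — Real power: P = Re(S) = 1.448 W.
Step 8 — Reactive power: Q = Im(S) = -0.4436 VAR.
Step 9 — Apparent power: |S| = 1.515 VA.
Step 10 — Power factor: PF = P/|S| = 0.9562 (leading).

(a) P = 1.448 W  (b) Q = -0.4436 VAR  (c) S = 1.515 VA  (d) PF = 0.9562 (leading)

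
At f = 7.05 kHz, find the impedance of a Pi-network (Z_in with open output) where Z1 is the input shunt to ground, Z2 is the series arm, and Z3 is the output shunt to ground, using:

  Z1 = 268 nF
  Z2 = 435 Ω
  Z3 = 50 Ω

Step 1 — Angular frequency: ω = 2π·f = 2π·7050 = 4.43e+04 rad/s.
Step 2 — Component impedances:
  Z1: Z = 1/(jωC) = -j/(ω·C) = 0 - j84.24 Ω
  Z2: Z = R = 435 Ω
  Z3: Z = R = 50 Ω
Step 3 — With open output, the series arm Z2 and the output shunt Z3 appear in series to ground: Z2 + Z3 = 485 Ω.
Step 4 — Parallel with input shunt Z1: Z_in = Z1 || (Z2 + Z3) = 14.2 - j81.77 Ω = 82.99∠-80.1° Ω.

Z = 14.2 - j81.77 Ω = 82.99∠-80.1° Ω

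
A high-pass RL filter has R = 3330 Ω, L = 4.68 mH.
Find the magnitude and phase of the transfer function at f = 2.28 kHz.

Step 1 — Angular frequency: ω = 2π·2280 = 1.433e+04 rad/s.
Step 2 — Transfer function: H(jω) = jωL/(R + jωL).
Step 3 — Numerator jωL = j·67.04; denominator R + jωL = 3330 + j67.04.
Step 4 — H = 0.0004052 + j0.02013.
Step 5 — Magnitude: |H| = 0.02013 (-33.9 dB); phase: φ = 88.8°.

|H| = 0.02013 (-33.9 dB), φ = 88.8°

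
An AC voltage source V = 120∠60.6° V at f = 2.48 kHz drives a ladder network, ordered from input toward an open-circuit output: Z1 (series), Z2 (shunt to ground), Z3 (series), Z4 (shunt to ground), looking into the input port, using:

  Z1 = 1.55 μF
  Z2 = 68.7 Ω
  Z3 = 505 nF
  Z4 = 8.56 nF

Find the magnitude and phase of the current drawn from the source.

Step 1 — Angular frequency: ω = 2π·f = 2π·2480 = 1.558e+04 rad/s.
Step 2 — Component impedances:
  Z1: Z = 1/(jωC) = -j/(ω·C) = 0 - j41.4 Ω
  Z2: Z = R = 68.7 Ω
  Z3: Z = 1/(jωC) = -j/(ω·C) = 0 - j127.1 Ω
  Z4: Z = 1/(jωC) = -j/(ω·C) = 0 - j7497 Ω
Step 3 — Ladder network (open output): work backward from the far end, alternating series and parallel combinations. Z_in = 68.69 - j42.02 Ω = 80.53∠-31.5° Ω.
Step 4 — Source phasor: V = 120∠60.6° V = 58.91 + j104.5 V.
Step 5 — Ohm's law: I = V / Z_total = (58.91 + j104.5) / (68.69 - j42.02) = -0.05345 + j1.489 A.
Step 6 — Convert to polar: |I| = 1.49 A, ∠I = 92.1°.

I = 1.49∠92.1° A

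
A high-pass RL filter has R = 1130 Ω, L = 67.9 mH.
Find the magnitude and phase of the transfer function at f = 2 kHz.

Step 1 — Angular frequency: ω = 2π·2000 = 1.257e+04 rad/s.
Step 2 — Transfer function: H(jω) = jωL/(R + jωL).
Step 3 — Numerator jωL = j·853.3; denominator R + jωL = 1130 + j853.3.
Step 4 — H = 0.3631 + j0.4809.
Step 5 — Magnitude: |H| = 0.6026 (-4.4 dB); phase: φ = 52.9°.

|H| = 0.6026 (-4.4 dB), φ = 52.9°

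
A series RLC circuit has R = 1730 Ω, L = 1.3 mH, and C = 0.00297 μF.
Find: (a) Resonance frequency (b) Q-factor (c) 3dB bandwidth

Step 1 — Resonance: ω₀ = 1/√(LC) = 1/√(0.0013·2.97e-09) = 5.089e+05 rad/s.
Step 2 — f₀ = ω₀/(2π) = 8.1e+04 Hz.
Step 3 — Series Q: Q = ω₀L/R = 5.089e+05·0.0013/1730 = 0.3824.
Step 4 — Bandwidth: Δω = ω₀/Q = 1.331e+06 rad/s; BW = Δω/(2π) = 2.118e+05 Hz.

(a) f₀ = 8.1e+04 Hz  (b) Q = 0.3824  (c) BW = 2.118e+05 Hz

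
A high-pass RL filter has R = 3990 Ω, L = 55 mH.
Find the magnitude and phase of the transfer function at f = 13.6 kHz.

Step 1 — Angular frequency: ω = 2π·1.36e+04 = 8.545e+04 rad/s.
Step 2 — Transfer function: H(jω) = jωL/(R + jωL).
Step 3 — Numerator jωL = j·4700; denominator R + jωL = 3990 + j4700.
Step 4 — H = 0.5811 + j0.4934.
Step 5 — Magnitude: |H| = 0.7623 (-2.4 dB); phase: φ = 40.3°.

|H| = 0.7623 (-2.4 dB), φ = 40.3°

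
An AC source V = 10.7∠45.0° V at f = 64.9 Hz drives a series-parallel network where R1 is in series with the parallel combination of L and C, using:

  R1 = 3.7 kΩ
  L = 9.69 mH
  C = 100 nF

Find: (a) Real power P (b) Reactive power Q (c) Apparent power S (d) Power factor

Step 1 — Angular frequency: ω = 2π·f = 2π·64.9 = 407.8 rad/s.
Step 2 — Component impedances:
  R1: Z = R = 3700 Ω
  L: Z = jωL = j·407.8·0.00969 = 0 + j3.951 Ω
  C: Z = 1/(jωC) = -j/(ω·C) = 0 - j2.452e+04 Ω
Step 3 — Parallel branch: L || C = 1/(1/L + 1/C) = 0 + j3.952 Ω.
Step 4 — Series with R1: Z_total = R1 + (L || C) = 3700 + j3.952 Ω = 3700∠0.1° Ω.
Step 5 — Source phasor: V = 10.7∠45.0° V = 7.566 + j7.566 V.
Step 6 — Current: I = V / Z = 0.002047 + j0.002043 A = 0.002892∠44.9° A.
Step 7 — Complex power: S = V·I* = 0.03094 + j3.305e-05 VA.
Step 8 — Real power: P = Re(S) = 0.03094 W.
Step 9 — Reactive power: Q = Im(S) = 3.305e-05 VAR.
Step 10 — Apparent power: |S| = 0.03094 VA.
Step 11 — Power factor: PF = P/|S| = 1 (lagging).

(a) P = 0.03094 W  (b) Q = 3.305e-05 VAR  (c) S = 0.03094 VA  (d) PF = 1 (lagging)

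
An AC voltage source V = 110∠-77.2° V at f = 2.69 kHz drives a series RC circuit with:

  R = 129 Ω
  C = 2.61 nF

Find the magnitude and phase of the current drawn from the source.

Step 1 — Angular frequency: ω = 2π·f = 2π·2690 = 1.69e+04 rad/s.
Step 2 — Component impedances:
  R: Z = R = 129 Ω
  C: Z = 1/(jωC) = -j/(ω·C) = 0 - j2.267e+04 Ω
Step 3 — Series combination: Z_total = R + C = 129 - j2.267e+04 Ω = 2.267e+04∠-89.7° Ω.
Step 4 — Source phasor: V = 110∠-77.2° V = 24.37 - j107.3 V.
Step 5 — Ohm's law: I = V / Z_total = (24.37 - j107.3) / (129 - j2.267e+04) = 0.004738 + j0.001048 A.
Step 6 — Convert to polar: |I| = 0.004852 A, ∠I = 12.5°.

I = 0.004852∠12.5° A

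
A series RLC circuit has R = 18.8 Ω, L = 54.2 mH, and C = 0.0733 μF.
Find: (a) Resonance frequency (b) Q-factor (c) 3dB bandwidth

Step 1 — Resonance: ω₀ = 1/√(LC) = 1/√(0.0542·7.33e-08) = 1.587e+04 rad/s.
Step 2 — f₀ = ω₀/(2π) = 2525 Hz.
Step 3 — Series Q: Q = ω₀L/R = 1.587e+04·0.0542/18.8 = 45.74.
Step 4 — Bandwidth: Δω = ω₀/Q = 346.9 rad/s; BW = Δω/(2π) = 55.21 Hz.

(a) f₀ = 2525 Hz  (b) Q = 45.74  (c) BW = 55.21 Hz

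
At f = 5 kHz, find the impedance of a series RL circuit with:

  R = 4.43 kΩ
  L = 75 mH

Step 1 — Angular frequency: ω = 2π·f = 2π·5000 = 3.142e+04 rad/s.
Step 2 — Component impedances:
  R: Z = R = 4430 Ω
  L: Z = jωL = j·3.142e+04·0.075 = 0 + j2356 Ω
Step 3 — Series combination: Z_total = R + L = 4430 + j2356 Ω = 5018∠28.0° Ω.

Z = 4430 + j2356 Ω = 5018∠28.0° Ω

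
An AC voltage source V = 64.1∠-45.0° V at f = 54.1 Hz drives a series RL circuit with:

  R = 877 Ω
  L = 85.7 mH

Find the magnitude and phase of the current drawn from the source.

Step 1 — Angular frequency: ω = 2π·f = 2π·54.1 = 339.9 rad/s.
Step 2 — Component impedances:
  R: Z = R = 877 Ω
  L: Z = jωL = j·339.9·0.0857 = 0 + j29.13 Ω
Step 3 — Series combination: Z_total = R + L = 877 + j29.13 Ω = 877.5∠1.9° Ω.
Step 4 — Source phasor: V = 64.1∠-45.0° V = 45.33 - j45.33 V.
Step 5 — Ohm's law: I = V / Z_total = (45.33 - j45.33) / (877 + j29.13) = 0.04991 - j0.05334 A.
Step 6 — Convert to polar: |I| = 0.07305 A, ∠I = -46.9°.

I = 0.07305∠-46.9° A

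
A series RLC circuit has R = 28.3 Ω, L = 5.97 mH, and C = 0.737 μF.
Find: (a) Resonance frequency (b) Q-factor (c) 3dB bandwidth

Step 1 — Resonance: ω₀ = 1/√(LC) = 1/√(0.00597·7.37e-07) = 1.508e+04 rad/s.
Step 2 — f₀ = ω₀/(2π) = 2399 Hz.
Step 3 — Series Q: Q = ω₀L/R = 1.508e+04·0.00597/28.3 = 3.18.
Step 4 — Bandwidth: Δω = ω₀/Q = 4740 rad/s; BW = Δω/(2π) = 754.5 Hz.

(a) f₀ = 2399 Hz  (b) Q = 3.18  (c) BW = 754.5 Hz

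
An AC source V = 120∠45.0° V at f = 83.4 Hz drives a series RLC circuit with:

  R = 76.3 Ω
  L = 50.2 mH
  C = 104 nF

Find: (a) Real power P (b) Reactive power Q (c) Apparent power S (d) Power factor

Step 1 — Angular frequency: ω = 2π·f = 2π·83.4 = 524 rad/s.
Step 2 — Component impedances:
  R: Z = R = 76.3 Ω
  L: Z = jωL = j·524·0.0502 = 0 + j26.31 Ω
  C: Z = 1/(jωC) = -j/(ω·C) = 0 - j1.835e+04 Ω
Step 3 — Series combination: Z_total = R + L + C = 76.3 - j1.832e+04 Ω = 1.832e+04∠-89.8° Ω.
Step 4 — Source phasor: V = 120∠45.0° V = 84.85 + j84.85 V.
Step 5 — Current: I = V / Z = -0.004612 + j0.00465 A = 0.006549∠134.8° A.
Step 6 — Complex power: S = V·I* = 0.003273 - j0.7859 VA.
Step 7 — Real power: P = Re(S) = 0.003273 W.
Step 8 — Reactive power: Q = Im(S) = -0.7859 VAR.
Step 9 — Apparent power: |S| = 0.7859 VA.
Step 10 — Power factor: PF = P/|S| = 0.004164 (leading).

(a) P = 0.003273 W  (b) Q = -0.7859 VAR  (c) S = 0.7859 VA  (d) PF = 0.004164 (leading)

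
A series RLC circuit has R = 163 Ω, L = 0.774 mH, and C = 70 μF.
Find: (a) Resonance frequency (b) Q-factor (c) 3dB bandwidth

Step 1 — Resonance: ω₀ = 1/√(LC) = 1/√(0.000774·7e-05) = 4296 rad/s.
Step 2 — f₀ = ω₀/(2π) = 683.8 Hz.
Step 3 — Series Q: Q = ω₀L/R = 4296·0.000774/163 = 0.0204.
Step 4 — Bandwidth: Δω = ω₀/Q = 2.106e+05 rad/s; BW = Δω/(2π) = 3.352e+04 Hz.

(a) f₀ = 683.8 Hz  (b) Q = 0.0204  (c) BW = 3.352e+04 Hz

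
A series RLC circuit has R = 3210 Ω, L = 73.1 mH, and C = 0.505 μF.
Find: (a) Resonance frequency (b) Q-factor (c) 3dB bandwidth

Step 1 — Resonance: ω₀ = 1/√(LC) = 1/√(0.0731·5.05e-07) = 5205 rad/s.
Step 2 — f₀ = ω₀/(2π) = 828.4 Hz.
Step 3 — Series Q: Q = ω₀L/R = 5205·0.0731/3210 = 0.1185.
Step 4 — Bandwidth: Δω = ω₀/Q = 4.391e+04 rad/s; BW = Δω/(2π) = 6989 Hz.

(a) f₀ = 828.4 Hz  (b) Q = 0.1185  (c) BW = 6989 Hz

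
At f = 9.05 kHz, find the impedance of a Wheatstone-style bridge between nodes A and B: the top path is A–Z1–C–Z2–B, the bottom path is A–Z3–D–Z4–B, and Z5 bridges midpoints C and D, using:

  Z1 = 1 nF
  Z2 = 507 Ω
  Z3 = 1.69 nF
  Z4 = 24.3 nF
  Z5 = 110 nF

Step 1 — Angular frequency: ω = 2π·f = 2π·9050 = 5.686e+04 rad/s.
Step 2 — Component impedances:
  Z1: Z = 1/(jωC) = -j/(ω·C) = 0 - j1.759e+04 Ω
  Z2: Z = R = 507 Ω
  Z3: Z = 1/(jωC) = -j/(ω·C) = 0 - j1.041e+04 Ω
  Z4: Z = 1/(jωC) = -j/(ω·C) = 0 - j723.7 Ω
  Z5: Z = 1/(jωC) = -j/(ω·C) = 0 - j159.9 Ω
Step 3 — Bridge requires nodal analysis (the Z5 bridge couples midpoints C and D, so the two paths cannot be reduced to a simple series/parallel combination). Setting node B to ground and injecting 1 A at node A, the 3-node admittance system at A, C, D solves to V_A = Z_AB = 299.8 - j6761 Ω = 6768∠-87.5° Ω.

Z = 299.8 - j6761 Ω = 6768∠-87.5° Ω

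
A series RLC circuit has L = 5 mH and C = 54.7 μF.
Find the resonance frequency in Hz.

Step 1 — Resonance condition Im(Z)=0 gives ω₀ = 1/√(LC).
Step 2 — ω₀ = 1/√(0.005·5.47e-05) = 1912 rad/s.
Step 3 — f₀ = ω₀/(2π) = 304.3 Hz.

f₀ = 304.3 Hz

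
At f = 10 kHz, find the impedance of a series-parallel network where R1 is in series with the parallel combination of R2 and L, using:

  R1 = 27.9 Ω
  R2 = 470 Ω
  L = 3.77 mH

Step 1 — Angular frequency: ω = 2π·f = 2π·1e+04 = 6.283e+04 rad/s.
Step 2 — Component impedances:
  R1: Z = R = 27.9 Ω
  R2: Z = R = 470 Ω
  L: Z = jωL = j·6.283e+04·0.00377 = 0 + j236.9 Ω
Step 3 — Parallel branch: R2 || L = 1/(1/R2 + 1/L) = 95.2 + j188.9 Ω.
Step 4 — Series with R1: Z_total = R1 + (R2 || L) = 123.1 + j188.9 Ω = 225.5∠56.9° Ω.

Z = 123.1 + j188.9 Ω = 225.5∠56.9° Ω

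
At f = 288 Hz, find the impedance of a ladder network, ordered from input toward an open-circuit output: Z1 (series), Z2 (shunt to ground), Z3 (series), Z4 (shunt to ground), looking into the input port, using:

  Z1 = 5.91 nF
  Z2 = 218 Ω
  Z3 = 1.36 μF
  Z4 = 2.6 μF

Step 1 — Angular frequency: ω = 2π·f = 2π·288 = 1810 rad/s.
Step 2 — Component impedances:
  Z1: Z = 1/(jωC) = -j/(ω·C) = 0 - j9.351e+04 Ω
  Z2: Z = R = 218 Ω
  Z3: Z = 1/(jωC) = -j/(ω·C) = 0 - j406.3 Ω
  Z4: Z = 1/(jωC) = -j/(ω·C) = 0 - j212.5 Ω
Step 3 — Ladder network (open output): work backward from the far end, alternating series and parallel combinations. Z_in = 193.9 - j9.357e+04 Ω = 9.357e+04∠-89.9° Ω.

Z = 193.9 - j9.357e+04 Ω = 9.357e+04∠-89.9° Ω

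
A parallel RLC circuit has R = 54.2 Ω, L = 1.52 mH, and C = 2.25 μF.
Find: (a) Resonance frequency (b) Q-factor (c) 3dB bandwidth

Step 1 — Resonance: ω₀ = 1/√(LC) = 1/√(0.00152·2.25e-06) = 1.71e+04 rad/s.
Step 2 — f₀ = ω₀/(2π) = 2721 Hz.
Step 3 — Parallel Q: Q = R/(ω₀L) = 54.2/(1.71e+04·0.00152) = 2.085.
Step 4 — Bandwidth: Δω = ω₀/Q = 8200 rad/s; BW = Δω/(2π) = 1305 Hz.

(a) f₀ = 2721 Hz  (b) Q = 2.085  (c) BW = 1305 Hz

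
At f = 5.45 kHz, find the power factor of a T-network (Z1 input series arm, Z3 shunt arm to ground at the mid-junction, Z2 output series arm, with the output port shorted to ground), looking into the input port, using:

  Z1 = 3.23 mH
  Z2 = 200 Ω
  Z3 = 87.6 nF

Step 1 — Angular frequency: ω = 2π·f = 2π·5450 = 3.424e+04 rad/s.
Step 2 — Component impedances:
  Z1: Z = jωL = j·3.424e+04·0.00323 = 0 + j110.6 Ω
  Z2: Z = R = 200 Ω
  Z3: Z = 1/(jωC) = -j/(ω·C) = 0 - j333.4 Ω
Step 3 — With the output port shorted to ground, the output series arm Z2 runs from the junction to ground; the shunt arm Z3 also runs from the junction to ground. They appear in parallel: Z3 || Z2 = 147.1 - j88.23 Ω.
Step 4 — Series with input arm Z1: Z_in = Z1 + (Z3 || Z2) = 147.1 + j22.37 Ω = 148.8∠8.7° Ω.
Step 5 — Power factor: PF = cos(φ) = Re(Z)/|Z| = 147.1/148.8 = 0.9886.
Step 6 — Type: Im(Z) = 22.37 ⇒ lagging (phase φ = 8.7°).

PF = 0.9886 (lagging, φ = 8.7°)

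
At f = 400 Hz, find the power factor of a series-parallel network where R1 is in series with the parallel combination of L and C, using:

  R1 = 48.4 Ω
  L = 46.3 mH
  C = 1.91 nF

Step 1 — Angular frequency: ω = 2π·f = 2π·400 = 2513 rad/s.
Step 2 — Component impedances:
  R1: Z = R = 48.4 Ω
  L: Z = jωL = j·2513·0.0463 = 0 + j116.4 Ω
  C: Z = 1/(jωC) = -j/(ω·C) = 0 - j2.083e+05 Ω
Step 3 — Parallel branch: L || C = 1/(1/L + 1/C) = 0 + j116.4 Ω.
Step 4 — Series with R1: Z_total = R1 + (L || C) = 48.4 + j116.4 Ω = 126.1∠67.4° Ω.
Step 5 — Power factor: PF = cos(φ) = Re(Z)/|Z| = 48.4/126.09 = 0.3839.
Step 6 — Type: Im(Z) = 116.4 ⇒ lagging (phase φ = 67.4°).

PF = 0.3839 (lagging, φ = 67.4°)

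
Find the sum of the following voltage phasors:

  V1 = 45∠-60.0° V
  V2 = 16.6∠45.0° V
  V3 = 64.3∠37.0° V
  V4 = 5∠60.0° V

Step 1 — Convert each phasor to rectangular form:
  V1 = 45·(cos(-60.0°) + j·sin(-60.0°)) = 22.5 - j38.97 V
  V2 = 16.6·(cos(45.0°) + j·sin(45.0°)) = 11.74 + j11.74 V
  V3 = 64.3·(cos(37.0°) + j·sin(37.0°)) = 51.35 + j38.7 V
  V4 = 5·(cos(60.0°) + j·sin(60.0°)) = 2.5 + j4.33 V
Step 2 — Sum components: V_total = 88.09 + j15.79 V.
Step 3 — Convert to polar: |V_total| = 89.49 V, ∠V_total = 10.2°.

V_total = 89.49∠10.2° V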